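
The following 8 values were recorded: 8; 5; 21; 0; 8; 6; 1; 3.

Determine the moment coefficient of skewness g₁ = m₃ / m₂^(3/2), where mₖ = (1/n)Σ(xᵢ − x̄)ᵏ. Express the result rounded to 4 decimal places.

x̄ = (8 + 5 + 21 + 0 + 8 + 6 + 1 + 3) / 8 = 6.5000
deviations (xᵢ − x̄): 1.5000, -1.5000, 14.5000, -6.5000, 1.5000, -0.5000, -5.5000, -3.5000
Σ(xᵢ − x̄)² = 302.0000 ⇒ m₂ = 302.0000/8 = 37.75000
Σ(xᵢ − x̄)³ = 2568.0000 ⇒ m₃ = 2568.0000/8 = 321.00000
m₂^(3/2) = 37.75000^(1.5) = 231.93988
g₁ = m₃ / m₂^(3/2) = 321.00000 / 231.93988 ≈ 1.3840

1.3840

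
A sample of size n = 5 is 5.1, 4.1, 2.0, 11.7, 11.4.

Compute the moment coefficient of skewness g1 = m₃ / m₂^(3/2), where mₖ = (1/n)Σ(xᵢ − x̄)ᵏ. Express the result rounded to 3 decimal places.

0.212

x̄ = (5.1 + 4.1 + 2.0 + 11.7 + 11.4) / 5 = 6.8600
deviations (xᵢ − x̄): -1.7600, -2.7600, -4.8600, 4.8400, 4.5400
Σ(xᵢ − x̄)² = 78.3720 ⇒ m₂ = 78.3720/5 = 15.67440
Σ(xᵢ − x̄)³ = 65.6890 ⇒ m₃ = 65.6890/5 = 13.13779
m₂^(3/2) = 15.67440^(1.5) = 62.05637
g1 = m₃ / m₂^(3/2) = 13.13779 / 62.05637 ≈ 0.212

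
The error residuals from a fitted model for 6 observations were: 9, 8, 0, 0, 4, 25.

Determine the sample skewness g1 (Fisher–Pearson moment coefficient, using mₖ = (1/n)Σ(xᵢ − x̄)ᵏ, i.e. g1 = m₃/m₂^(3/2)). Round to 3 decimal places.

1.157

x̄ = (9 + 8 + 0 + 0 + 4 + 25) / 6 = 7.6667
deviations (xᵢ − x̄): 1.3333, 0.3333, -7.6667, -7.6667, -3.6667, 17.3333
Σ(xᵢ − x̄)² = 433.3333 ⇒ m₂ = 433.3333/6 = 72.22222
Σ(xᵢ − x̄)³ = 4259.5556 ⇒ m₃ = 4259.5556/6 = 709.92593
m₂^(3/2) = 72.22222^(1.5) = 613.77087
g1 = m₃ / m₂^(3/2) = 709.92593 / 613.77087 ≈ 1.157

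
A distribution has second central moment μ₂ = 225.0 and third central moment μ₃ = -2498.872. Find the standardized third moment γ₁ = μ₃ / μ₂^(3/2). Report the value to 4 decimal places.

-0.7404

σ = √μ₂ = √225.0 = 15.00000
σ³ = μ₂^(3/2) = 3375.00000
γ₁ = μ₃/σ³ = -2498.872 / 3375.00000 ≈ -0.7404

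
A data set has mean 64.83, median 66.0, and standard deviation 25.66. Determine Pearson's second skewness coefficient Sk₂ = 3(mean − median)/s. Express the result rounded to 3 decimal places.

Sk₂ = 3(64.83 − 66.0) / 25.66 = 3 × -1.1700 / 25.66
    = -3.5100 / 25.66 ≈ -0.137

-0.137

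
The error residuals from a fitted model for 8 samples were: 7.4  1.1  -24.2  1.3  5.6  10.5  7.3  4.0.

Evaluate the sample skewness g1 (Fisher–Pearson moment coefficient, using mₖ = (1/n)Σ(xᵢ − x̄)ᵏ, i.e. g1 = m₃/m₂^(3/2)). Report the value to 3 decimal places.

x̄ = (7.4 + 1.1 - 24.2 + 1.3 + 5.6 + 10.5 + 7.3 + 4.0) / 8 = 1.6250
deviations (xᵢ − x̄): 5.7750, -0.5250, -25.8250, -0.3250, 3.9750, 8.8750, 5.6750, 2.3750
Σ(xᵢ − x̄)² = 833.0750 ⇒ m₂ = 833.0750/8 = 104.13438
Σ(xᵢ − x̄)³ = -16073.0468 ⇒ m₃ = -16073.0468/8 = -2009.13084
m₂^(3/2) = 104.13438^(1.5) = 1062.65226
g1 = m₃ / m₂^(3/2) = -2009.13084 / 1062.65226 ≈ -1.891

-1.891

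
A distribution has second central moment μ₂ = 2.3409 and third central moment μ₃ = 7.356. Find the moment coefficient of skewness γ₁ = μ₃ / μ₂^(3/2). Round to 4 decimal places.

σ = √μ₂ = √2.3409 = 1.53000
σ³ = μ₂^(3/2) = 3.58158
γ₁ = μ₃/σ³ = 7.356 / 3.58158 ≈ 2.0538

2.0538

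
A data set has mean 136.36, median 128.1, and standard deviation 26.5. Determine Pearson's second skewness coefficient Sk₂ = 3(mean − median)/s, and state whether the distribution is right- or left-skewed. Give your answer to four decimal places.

0.9351, right-skewed

Sk₂ = 3(136.36 − 128.1) / 26.5 = 3 × 8.2600 / 26.5
    = 24.7800 / 26.5 ≈ 0.9351
Sk₂ > 0 ⇒ mean > median ⇒ right-skewed (positive skew).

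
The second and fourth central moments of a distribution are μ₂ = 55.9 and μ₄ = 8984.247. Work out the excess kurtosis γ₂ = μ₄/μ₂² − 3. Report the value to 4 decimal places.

μ₂² = 55.9² = 3124.81000
μ₄/μ₂² = 8984.247 / 3124.81000 = 2.87513
γ₂ = 2.87513 − 3 ≈ -0.1249

-0.1249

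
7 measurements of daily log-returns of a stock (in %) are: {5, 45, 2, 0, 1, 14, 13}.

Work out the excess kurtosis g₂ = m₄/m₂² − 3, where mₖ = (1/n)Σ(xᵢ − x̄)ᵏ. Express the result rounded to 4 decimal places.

1.0409

x̄ = 11.4286
Σ(xᵢ − x̄)² = 1505.7143 ⇒ m₂ = 215.10204
Σ(xᵢ − x̄)⁴ = 1308768.7813 ⇒ m₄ = 186966.96876
m₂² = 46268.88796
g₂ = m₄/m₂² − 3 = 4.04088 − 3 ≈ 1.0409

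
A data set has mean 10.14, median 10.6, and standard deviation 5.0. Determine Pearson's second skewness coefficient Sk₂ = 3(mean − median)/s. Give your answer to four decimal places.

-0.2760

Sk₂ = 3(10.14 − 10.6) / 5.0 = 3 × -0.4600 / 5.0
    = -1.3800 / 5.0 ≈ -0.2760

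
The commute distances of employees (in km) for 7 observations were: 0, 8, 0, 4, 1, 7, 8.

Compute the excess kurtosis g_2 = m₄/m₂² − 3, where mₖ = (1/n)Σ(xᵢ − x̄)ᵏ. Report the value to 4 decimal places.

-1.7653

x̄ = 4.0000
Σ(xᵢ − x̄)² = 82.0000 ⇒ m₂ = 11.71429
Σ(xᵢ − x̄)⁴ = 1186.0000 ⇒ m₄ = 169.42857
m₂² = 137.22449
g_2 = m₄/m₂² − 3 = 1.23468 − 3 ≈ -1.7653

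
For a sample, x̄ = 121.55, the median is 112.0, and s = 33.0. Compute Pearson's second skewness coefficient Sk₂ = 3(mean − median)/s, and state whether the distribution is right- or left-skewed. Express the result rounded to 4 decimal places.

0.8682, right-skewed

Sk₂ = 3(121.55 − 112.0) / 33.0 = 3 × 9.5500 / 33.0
    = 28.6500 / 33.0 ≈ 0.8682
Sk₂ > 0 ⇒ mean > median ⇒ right-skewed (positive skew).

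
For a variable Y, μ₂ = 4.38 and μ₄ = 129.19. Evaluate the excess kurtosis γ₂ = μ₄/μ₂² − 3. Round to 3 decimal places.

μ₂² = 4.38² = 19.18440
μ₄/μ₂² = 129.19 / 19.18440 = 6.73412
γ₂ = 6.73412 − 3 ≈ 3.734

3.734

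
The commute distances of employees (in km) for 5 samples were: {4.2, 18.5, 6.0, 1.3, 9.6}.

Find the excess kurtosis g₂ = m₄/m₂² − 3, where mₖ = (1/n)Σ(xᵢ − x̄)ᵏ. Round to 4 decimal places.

x̄ = 7.9200
Σ(xᵢ − x̄)² = 176.1080 ⇒ m₂ = 35.22160
Σ(xᵢ − x̄)⁴ = 14663.3925 ⇒ m₄ = 2932.67850
m₂² = 1240.56111
g₂ = m₄/m₂² − 3 = 2.36399 − 3 ≈ -0.6360

-0.6360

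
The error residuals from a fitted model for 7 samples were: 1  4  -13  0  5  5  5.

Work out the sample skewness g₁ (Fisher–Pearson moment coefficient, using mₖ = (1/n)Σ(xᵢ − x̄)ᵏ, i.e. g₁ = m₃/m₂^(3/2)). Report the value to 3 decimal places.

-1.651

x̄ = (1 + 4 - 13 + 0 + 5 + 5 + 5) / 7 = 1.0000
deviations (xᵢ − x̄): 0.0000, 3.0000, -14.0000, -1.0000, 4.0000, 4.0000, 4.0000
Σ(xᵢ − x̄)² = 254.0000 ⇒ m₂ = 254.0000/7 = 36.28571
Σ(xᵢ − x̄)³ = -2526.0000 ⇒ m₃ = -2526.0000/7 = -360.85714
m₂^(3/2) = 36.28571^(1.5) = 218.57652
g₁ = m₃ / m₂^(3/2) = -360.85714 / 218.57652 ≈ -1.651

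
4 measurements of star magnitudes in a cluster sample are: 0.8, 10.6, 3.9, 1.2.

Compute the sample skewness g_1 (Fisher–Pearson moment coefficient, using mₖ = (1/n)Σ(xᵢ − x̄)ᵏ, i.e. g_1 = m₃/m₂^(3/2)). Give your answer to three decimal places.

x̄ = (0.8 + 10.6 + 3.9 + 1.2) / 4 = 4.1250
deviations (xᵢ − x̄): -3.3250, 6.4750, -0.2250, -2.9250
Σ(xᵢ − x̄)² = 61.5875 ⇒ m₂ = 61.5875/4 = 15.39688
Σ(xᵢ − x̄)³ = 209.6719 ⇒ m₃ = 209.6719/4 = 52.41797
m₂^(3/2) = 15.39688^(1.5) = 60.41557
g_1 = m₃ / m₂^(3/2) = 52.41797 / 60.41557 ≈ 0.868

0.868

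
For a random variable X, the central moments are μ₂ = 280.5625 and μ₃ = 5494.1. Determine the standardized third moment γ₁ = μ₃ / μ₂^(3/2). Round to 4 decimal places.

σ = √μ₂ = √280.5625 = 16.75000
σ³ = μ₂^(3/2) = 4699.42188
γ₁ = μ₃/σ³ = 5494.1 / 4699.42188 ≈ 1.1691

1.1691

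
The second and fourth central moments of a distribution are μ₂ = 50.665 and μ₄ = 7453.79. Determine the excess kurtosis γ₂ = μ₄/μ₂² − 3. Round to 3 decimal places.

-0.096

μ₂² = 50.665² = 2566.94222
μ₄/μ₂² = 7453.79 / 2566.94222 = 2.90376
γ₂ = 2.90376 − 3 ≈ -0.096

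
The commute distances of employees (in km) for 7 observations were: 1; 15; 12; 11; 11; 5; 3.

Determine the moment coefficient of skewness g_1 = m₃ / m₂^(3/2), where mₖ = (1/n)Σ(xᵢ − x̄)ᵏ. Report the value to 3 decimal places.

x̄ = (1 + 15 + 12 + 11 + 11 + 5 + 3) / 7 = 8.2857
deviations (xᵢ − x̄): -7.2857, 6.7143, 3.7143, 2.7143, 2.7143, -3.2857, -5.2857
Σ(xᵢ − x̄)² = 165.4286 ⇒ m₂ = 165.4286/7 = 23.63265
Σ(xᵢ − x̄)³ = -175.9592 ⇒ m₃ = -175.9592/7 = -25.13703
m₂^(3/2) = 23.63265^(1.5) = 114.88643
g_1 = m₃ / m₂^(3/2) = -25.13703 / 114.88643 ≈ -0.219

-0.219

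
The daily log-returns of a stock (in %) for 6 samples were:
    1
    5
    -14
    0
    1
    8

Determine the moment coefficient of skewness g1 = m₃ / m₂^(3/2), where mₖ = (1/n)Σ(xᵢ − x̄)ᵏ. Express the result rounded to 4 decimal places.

x̄ = (1 + 5 - 14 + 0 + 1 + 8) / 6 = 0.1667
deviations (xᵢ − x̄): 0.8333, 4.8333, -14.1667, -0.1667, 0.8333, 7.8333
Σ(xᵢ − x̄)² = 286.8333 ⇒ m₂ = 286.8333/6 = 47.80556
Σ(xᵢ − x̄)³ = -2248.4444 ⇒ m₃ = -2248.4444/6 = -374.74074
m₂^(3/2) = 47.80556^(1.5) = 330.53508
g1 = m₃ / m₂^(3/2) = -374.74074 / 330.53508 ≈ -1.1337

-1.1337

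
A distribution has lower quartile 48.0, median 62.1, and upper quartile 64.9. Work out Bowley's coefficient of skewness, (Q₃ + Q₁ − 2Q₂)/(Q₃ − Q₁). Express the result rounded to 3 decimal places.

numerator: Q₃ + Q₁ − 2Q₂ = 64.9 + 48.0 − 2×62.1 = -11.3000
denominator: Q₃ − Q₁ = 64.9 − 48.0 = 16.9000
Bowley skewness = -11.3000 / 16.9000 ≈ -0.669

-0.669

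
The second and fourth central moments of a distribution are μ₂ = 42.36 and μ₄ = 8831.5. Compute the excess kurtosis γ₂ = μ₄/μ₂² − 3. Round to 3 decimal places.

μ₂² = 42.36² = 1794.36960
μ₄/μ₂² = 8831.5 / 1794.36960 = 4.92178
γ₂ = 4.92178 − 3 ≈ 1.922

1.922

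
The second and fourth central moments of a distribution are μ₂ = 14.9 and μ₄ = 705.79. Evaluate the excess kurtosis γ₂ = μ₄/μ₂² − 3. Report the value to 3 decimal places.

μ₂² = 14.9² = 222.01000
μ₄/μ₂² = 705.79 / 222.01000 = 3.17909
γ₂ = 3.17909 − 3 ≈ 0.179

0.179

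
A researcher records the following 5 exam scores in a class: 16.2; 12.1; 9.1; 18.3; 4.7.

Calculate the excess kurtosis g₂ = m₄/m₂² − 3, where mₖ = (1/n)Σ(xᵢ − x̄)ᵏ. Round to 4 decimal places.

x̄ = 12.0800
Σ(xᵢ − x̄)² = 119.0080 ⇒ m₂ = 23.80160
Σ(xᵢ − x̄)⁴ = 4830.1549 ⇒ m₄ = 966.03098
m₂² = 566.51616
g₂ = m₄/m₂² − 3 = 1.70521 − 3 ≈ -1.2948

-1.2948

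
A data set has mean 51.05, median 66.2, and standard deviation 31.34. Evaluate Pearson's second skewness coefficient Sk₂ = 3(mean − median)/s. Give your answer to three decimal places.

Sk₂ = 3(51.05 − 66.2) / 31.34 = 3 × -15.1500 / 31.34
    = -45.4500 / 31.34 ≈ -1.450

-1.450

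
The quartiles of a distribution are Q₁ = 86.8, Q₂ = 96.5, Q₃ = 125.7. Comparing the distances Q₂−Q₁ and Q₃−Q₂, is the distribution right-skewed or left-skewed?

right-skewed

Q₂ − Q₁ = 9.7;  Q₃ − Q₂ = 29.2
Q₃ − Q₂ > Q₂ − Q₁ ⇒ the upper half is more spread out ⇒ right-skewed.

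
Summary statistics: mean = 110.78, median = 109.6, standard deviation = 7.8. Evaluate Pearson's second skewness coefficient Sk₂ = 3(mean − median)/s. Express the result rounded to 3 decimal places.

Sk₂ = 3(110.78 − 109.6) / 7.8 = 3 × 1.1800 / 7.8
    = 3.5400 / 7.8 ≈ 0.454

0.454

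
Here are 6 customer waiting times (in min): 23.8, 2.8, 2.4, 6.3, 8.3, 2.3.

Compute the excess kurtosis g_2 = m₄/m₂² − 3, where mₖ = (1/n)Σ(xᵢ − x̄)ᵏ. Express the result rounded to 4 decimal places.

x̄ = 7.6500
Σ(xᵢ − x̄)² = 342.7750 ⇒ m₂ = 57.12917
Σ(xᵢ − x̄)⁴ = 70164.1234 ⇒ m₄ = 11694.02057
m₂² = 3263.74168
g_2 = m₄/m₂² − 3 = 3.58301 − 3 ≈ 0.5830

0.5830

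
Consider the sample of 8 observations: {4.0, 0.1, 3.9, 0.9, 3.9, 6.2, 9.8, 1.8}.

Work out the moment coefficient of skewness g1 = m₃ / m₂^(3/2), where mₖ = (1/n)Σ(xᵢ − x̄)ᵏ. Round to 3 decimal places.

x̄ = (4.0 + 0.1 + 3.9 + 0.9 + 3.9 + 6.2 + 9.8 + 1.8) / 8 = 3.8250
deviations (xᵢ − x̄): 0.1750, -3.7250, 0.0750, -2.9250, 0.0750, 2.3750, 5.9750, -2.0250
Σ(xᵢ − x̄)² = 67.9150 ⇒ m₂ = 67.9150/8 = 8.48938
Σ(xᵢ − x̄)³ = 141.6983 ⇒ m₃ = 141.6983/8 = 17.71228
m₂^(3/2) = 8.48938^(1.5) = 24.73509
g1 = m₃ / m₂^(3/2) = 17.71228 / 24.73509 ≈ 0.716

0.716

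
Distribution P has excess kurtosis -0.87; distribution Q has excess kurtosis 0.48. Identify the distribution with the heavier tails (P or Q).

Higher excess kurtosis ⇒ heavier tails relative to the normal distribution.
-0.87 vs 0.48: the larger is 0.48, so Q has heavier tails. (Q is leptokurtic — heavier-than-normal tails; the other is platykurtic.)

Q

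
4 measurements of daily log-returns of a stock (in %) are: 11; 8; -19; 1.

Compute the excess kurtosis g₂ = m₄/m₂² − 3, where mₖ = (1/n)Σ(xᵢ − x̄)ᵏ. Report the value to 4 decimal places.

x̄ = 0.2500
Σ(xᵢ − x̄)² = 546.7500 ⇒ m₂ = 136.68750
Σ(xᵢ − x̄)⁴ = 154279.0781 ⇒ m₄ = 38569.76953
m₂² = 18683.47266
g₂ = m₄/m₂² − 3 = 2.06438 − 3 ≈ -0.9356

-0.9356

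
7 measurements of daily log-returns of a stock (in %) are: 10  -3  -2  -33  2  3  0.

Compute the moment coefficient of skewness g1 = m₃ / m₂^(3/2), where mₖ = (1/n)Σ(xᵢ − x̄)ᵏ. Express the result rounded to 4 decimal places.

-1.6136

x̄ = (10 - 3 - 2 - 33 + 2 + 3 + 0) / 7 = -3.2857
deviations (xᵢ − x̄): 13.2857, 0.2857, 1.2857, -29.7143, 5.2857, 6.2857, 3.2857
Σ(xᵢ − x̄)² = 1139.4286 ⇒ m₂ = 1139.4286/7 = 162.77551
Σ(xᵢ − x̄)³ = -23457.1837 ⇒ m₃ = -23457.1837/7 = -3351.02624
m₂^(3/2) = 162.77551^(1.5) = 2076.74703
g1 = m₃ / m₂^(3/2) = -3351.02624 / 2076.74703 ≈ -1.6136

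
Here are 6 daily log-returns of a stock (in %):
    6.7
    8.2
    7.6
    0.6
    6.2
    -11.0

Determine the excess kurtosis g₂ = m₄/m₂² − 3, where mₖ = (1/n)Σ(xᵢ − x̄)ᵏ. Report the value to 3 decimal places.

0.233

x̄ = 3.0500
Σ(xᵢ − x̄)² = 273.8750 ⇒ m₂ = 45.64583
Σ(xᵢ − x̄)⁴ = 40411.7585 ⇒ m₄ = 6735.29309
m₂² = 2083.54210
g₂ = m₄/m₂² − 3 = 3.23262 − 3 ≈ 0.233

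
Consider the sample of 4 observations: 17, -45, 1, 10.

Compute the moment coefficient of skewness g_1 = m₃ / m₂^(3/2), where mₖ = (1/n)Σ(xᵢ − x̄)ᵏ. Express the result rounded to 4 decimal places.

x̄ = (17 - 45 + 1 + 10) / 4 = -4.2500
deviations (xᵢ − x̄): 21.2500, -40.7500, 5.2500, 14.2500
Σ(xᵢ − x̄)² = 2342.7500 ⇒ m₂ = 2342.7500/4 = 585.68750
Σ(xᵢ − x̄)³ = -55033.8750 ⇒ m₃ = -55033.8750/4 = -13758.46875
m₂^(3/2) = 585.68750^(1.5) = 14174.21228
g_1 = m₃ / m₂^(3/2) = -13758.46875 / 14174.21228 ≈ -0.9707

-0.9707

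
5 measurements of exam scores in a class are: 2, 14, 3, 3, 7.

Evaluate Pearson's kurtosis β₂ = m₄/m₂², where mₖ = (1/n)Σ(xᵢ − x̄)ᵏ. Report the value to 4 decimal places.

2.4867

x̄ = 5.8000
Σ(xᵢ − x̄)² = 98.8000 ⇒ m₂ = 19.76000
Σ(xᵢ − x̄)⁴ = 4854.7360 ⇒ m₄ = 970.94720
m₂² = 390.45760
β₂ = m₄/m₂² = 970.94720 / 390.45760 ≈ 2.4867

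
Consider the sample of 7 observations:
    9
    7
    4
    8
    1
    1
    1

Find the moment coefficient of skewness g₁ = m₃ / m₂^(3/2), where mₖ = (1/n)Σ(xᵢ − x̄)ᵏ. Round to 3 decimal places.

x̄ = (9 + 7 + 4 + 8 + 1 + 1 + 1) / 7 = 4.4286
deviations (xᵢ − x̄): 4.5714, 2.5714, -0.4286, 3.5714, -3.4286, -3.4286, -3.4286
Σ(xᵢ − x̄)² = 75.7143 ⇒ m₂ = 75.7143/7 = 10.81633
Σ(xᵢ − x̄)³ = 37.1020 ⇒ m₃ = 37.1020/7 = 5.30029
m₂^(3/2) = 10.81633^(1.5) = 35.57293
g₁ = m₃ / m₂^(3/2) = 5.30029 / 35.57293 ≈ 0.149

0.149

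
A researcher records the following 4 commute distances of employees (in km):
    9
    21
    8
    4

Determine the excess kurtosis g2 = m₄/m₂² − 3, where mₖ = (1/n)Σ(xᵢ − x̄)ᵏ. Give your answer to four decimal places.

-0.8420

x̄ = 10.5000
Σ(xᵢ − x̄)² = 161.0000 ⇒ m₂ = 40.25000
Σ(xᵢ − x̄)⁴ = 13984.2500 ⇒ m₄ = 3496.06250
m₂² = 1620.06250
g2 = m₄/m₂² − 3 = 2.15798 − 3 ≈ -0.8420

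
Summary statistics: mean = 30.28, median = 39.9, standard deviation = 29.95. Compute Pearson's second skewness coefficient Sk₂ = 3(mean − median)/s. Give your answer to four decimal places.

Sk₂ = 3(30.28 − 39.9) / 29.95 = 3 × -9.6200 / 29.95
    = -28.8600 / 29.95 ≈ -0.9636

-0.9636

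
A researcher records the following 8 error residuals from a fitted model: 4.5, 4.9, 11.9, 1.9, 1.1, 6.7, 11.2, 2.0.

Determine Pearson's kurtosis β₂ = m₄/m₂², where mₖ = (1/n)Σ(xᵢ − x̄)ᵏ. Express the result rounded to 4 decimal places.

1.8649

x̄ = 5.5250
Σ(xᵢ − x̄)² = 120.8150 ⇒ m₂ = 15.10188
Σ(xᵢ − x̄)⁴ = 3402.4983 ⇒ m₄ = 425.31228
m₂² = 228.06663
β₂ = m₄/m₂² = 425.31228 / 228.06663 ≈ 1.8649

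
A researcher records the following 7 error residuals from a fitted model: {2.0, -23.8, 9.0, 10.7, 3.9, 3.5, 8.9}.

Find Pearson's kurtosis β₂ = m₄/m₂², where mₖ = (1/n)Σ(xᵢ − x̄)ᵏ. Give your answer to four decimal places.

4.4764

x̄ = 2.0286
Σ(xᵢ − x̄)² = 843.7943 ⇒ m₂ = 120.54204
Σ(xᵢ − x̄)⁴ = 455305.0414 ⇒ m₄ = 65043.57734
m₂² = 14530.38360
β₂ = m₄/m₂² = 65043.57734 / 14530.38360 ≈ 4.4764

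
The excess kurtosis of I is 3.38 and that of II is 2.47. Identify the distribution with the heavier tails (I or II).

Higher excess kurtosis ⇒ heavier tails relative to the normal distribution.
3.38 vs 2.47: the larger is 3.38, so I has heavier tails.

I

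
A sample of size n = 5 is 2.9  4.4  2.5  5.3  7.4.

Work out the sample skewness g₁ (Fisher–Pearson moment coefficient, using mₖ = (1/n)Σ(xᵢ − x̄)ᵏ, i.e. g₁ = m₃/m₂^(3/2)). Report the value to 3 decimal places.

x̄ = (2.9 + 4.4 + 2.5 + 5.3 + 7.4) / 5 = 4.5000
deviations (xᵢ − x̄): -1.6000, -0.1000, -2.0000, 0.8000, 2.9000
Σ(xᵢ − x̄)² = 15.6200 ⇒ m₂ = 15.6200/5 = 3.12400
Σ(xᵢ − x̄)³ = 12.8040 ⇒ m₃ = 12.8040/5 = 2.56080
m₂^(3/2) = 3.12400^(1.5) = 5.52162
g₁ = m₃ / m₂^(3/2) = 2.56080 / 5.52162 ≈ 0.464

0.464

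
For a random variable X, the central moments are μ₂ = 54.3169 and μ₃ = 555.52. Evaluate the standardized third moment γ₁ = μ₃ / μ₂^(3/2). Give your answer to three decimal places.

σ = √μ₂ = √54.3169 = 7.37000
σ³ = μ₂^(3/2) = 400.31555
γ₁ = μ₃/σ³ = 555.52 / 400.31555 ≈ 1.388

1.388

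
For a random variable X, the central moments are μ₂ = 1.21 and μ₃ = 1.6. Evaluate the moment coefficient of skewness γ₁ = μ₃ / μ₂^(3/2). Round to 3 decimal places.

σ = √μ₂ = √1.21 = 1.10000
σ³ = μ₂^(3/2) = 1.33100
γ₁ = μ₃/σ³ = 1.6 / 1.33100 ≈ 1.202

1.202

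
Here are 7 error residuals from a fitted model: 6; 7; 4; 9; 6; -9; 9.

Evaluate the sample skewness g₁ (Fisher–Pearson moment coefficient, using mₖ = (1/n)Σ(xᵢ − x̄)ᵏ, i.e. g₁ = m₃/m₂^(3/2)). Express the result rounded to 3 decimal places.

-1.708

x̄ = (6 + 7 + 4 + 9 + 6 - 9 + 9) / 7 = 4.5714
deviations (xᵢ − x̄): 1.4286, 2.4286, -0.5714, 4.4286, 1.4286, -13.5714, 4.4286
Σ(xᵢ − x̄)² = 233.7143 ⇒ m₂ = 233.7143/7 = 33.38776
Σ(xᵢ − x̄)³ = -2305.9592 ⇒ m₃ = -2305.9592/7 = -329.42274
m₂^(3/2) = 33.38776^(1.5) = 192.92159
g₁ = m₃ / m₂^(3/2) = -329.42274 / 192.92159 ≈ -1.708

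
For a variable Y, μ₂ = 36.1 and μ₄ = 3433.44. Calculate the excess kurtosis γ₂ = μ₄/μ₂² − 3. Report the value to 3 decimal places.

μ₂² = 36.1² = 1303.21000
μ₄/μ₂² = 3433.44 / 1303.21000 = 2.63460
γ₂ = 2.63460 − 3 ≈ -0.365

-0.365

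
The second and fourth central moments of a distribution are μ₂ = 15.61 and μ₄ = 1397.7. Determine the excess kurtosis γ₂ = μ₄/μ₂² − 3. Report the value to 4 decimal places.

μ₂² = 15.61² = 243.67210
μ₄/μ₂² = 1397.7 / 243.67210 = 5.73599
γ₂ = 5.73599 − 3 ≈ 2.7360

2.7360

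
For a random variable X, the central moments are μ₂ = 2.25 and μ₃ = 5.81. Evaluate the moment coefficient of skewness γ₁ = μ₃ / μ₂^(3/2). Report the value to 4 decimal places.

1.7215

σ = √μ₂ = √2.25 = 1.50000
σ³ = μ₂^(3/2) = 3.37500
γ₁ = μ₃/σ³ = 5.81 / 3.37500 ≈ 1.7215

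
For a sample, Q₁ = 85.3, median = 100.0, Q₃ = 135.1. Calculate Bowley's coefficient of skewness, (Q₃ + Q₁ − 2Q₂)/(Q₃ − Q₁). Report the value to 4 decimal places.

numerator: Q₃ + Q₁ − 2Q₂ = 135.1 + 85.3 − 2×100.0 = 20.4000
denominator: Q₃ − Q₁ = 135.1 − 85.3 = 49.8000
Bowley skewness = 20.4000 / 49.8000 ≈ 0.4096

0.4096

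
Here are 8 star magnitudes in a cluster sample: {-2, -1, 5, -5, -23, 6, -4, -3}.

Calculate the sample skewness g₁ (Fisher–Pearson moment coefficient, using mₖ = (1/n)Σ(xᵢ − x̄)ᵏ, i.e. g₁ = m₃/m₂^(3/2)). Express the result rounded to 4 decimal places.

x̄ = (-2 - 1 + 5 - 5 - 23 + 6 - 4 - 3) / 8 = -3.3750
deviations (xᵢ − x̄): 1.3750, 2.3750, 8.3750, -1.6250, -19.6250, 9.3750, -0.6250, 0.3750
Σ(xᵢ − x̄)² = 553.8750 ⇒ m₂ = 553.8750/8 = 69.23438
Σ(xᵢ − x̄)³ = -6135.4688 ⇒ m₃ = -6135.4688/8 = -766.93359
m₂^(3/2) = 69.23438^(1.5) = 576.07982
g₁ = m₃ / m₂^(3/2) = -766.93359 / 576.07982 ≈ -1.3313

-1.3313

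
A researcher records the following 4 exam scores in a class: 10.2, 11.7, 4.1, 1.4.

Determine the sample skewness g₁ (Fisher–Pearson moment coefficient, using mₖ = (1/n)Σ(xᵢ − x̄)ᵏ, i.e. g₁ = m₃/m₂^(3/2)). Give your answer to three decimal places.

x̄ = (10.2 + 11.7 + 4.1 + 1.4) / 4 = 6.8500
deviations (xᵢ − x̄): 3.3500, 4.8500, -2.7500, -5.4500
Σ(xᵢ − x̄)² = 72.0100 ⇒ m₂ = 72.0100/4 = 18.00250
Σ(xᵢ − x̄)³ = -30.9960 ⇒ m₃ = -30.9960/4 = -7.74900
m₂^(3/2) = 18.00250^(1.5) = 76.38344
g₁ = m₃ / m₂^(3/2) = -7.74900 / 76.38344 ≈ -0.101

-0.101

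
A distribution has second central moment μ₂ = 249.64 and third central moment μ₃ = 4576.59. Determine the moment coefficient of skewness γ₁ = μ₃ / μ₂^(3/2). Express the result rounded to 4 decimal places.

σ = √μ₂ = √249.64 = 15.80000
σ³ = μ₂^(3/2) = 3944.31200
γ₁ = μ₃/σ³ = 4576.59 / 3944.31200 ≈ 1.1603

1.1603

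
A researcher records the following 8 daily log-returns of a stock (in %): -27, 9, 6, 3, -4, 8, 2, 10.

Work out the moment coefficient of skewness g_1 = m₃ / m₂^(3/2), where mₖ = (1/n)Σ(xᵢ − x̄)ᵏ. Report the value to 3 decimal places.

x̄ = (-27 + 9 + 6 + 3 - 4 + 8 + 2 + 10) / 8 = 0.8750
deviations (xᵢ − x̄): -27.8750, 8.1250, 5.1250, 2.1250, -4.8750, 7.1250, 1.1250, 9.1250
Σ(xᵢ − x̄)² = 1032.8750 ⇒ m₂ = 1032.8750/8 = 129.10938
Σ(xᵢ − x̄)³ = -19971.6563 ⇒ m₃ = -19971.6563/8 = -2496.45703
m₂^(3/2) = 129.10938^(1.5) = 1467.02214
g_1 = m₃ / m₂^(3/2) = -2496.45703 / 1467.02214 ≈ -1.702

-1.702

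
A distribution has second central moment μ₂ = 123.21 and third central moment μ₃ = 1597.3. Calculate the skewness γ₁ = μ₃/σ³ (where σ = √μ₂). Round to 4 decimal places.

σ = √μ₂ = √123.21 = 11.10000
σ³ = μ₂^(3/2) = 1367.63100
γ₁ = μ₃/σ³ = 1597.3 / 1367.63100 ≈ 1.1679

1.1679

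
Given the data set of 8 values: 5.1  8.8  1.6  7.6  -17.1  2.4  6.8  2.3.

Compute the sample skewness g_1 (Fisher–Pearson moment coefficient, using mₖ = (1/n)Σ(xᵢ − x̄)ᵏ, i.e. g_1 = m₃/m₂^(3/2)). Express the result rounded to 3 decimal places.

-1.803

x̄ = (5.1 + 8.8 + 1.6 + 7.6 - 17.1 + 2.4 + 6.8 + 2.3) / 8 = 2.1875
deviations (xᵢ − x̄): 2.9125, 6.6125, -0.5875, 5.4125, -19.2875, 0.2125, 4.6125, 0.1125
Σ(xᵢ − x̄)² = 475.1888 ⇒ m₂ = 475.1888/8 = 59.39859
Σ(xᵢ − x̄)³ = -6604.7594 ⇒ m₃ = -6604.7594/8 = -825.59493
m₂^(3/2) = 59.39859^(1.5) = 457.78783
g_1 = m₃ / m₂^(3/2) = -825.59493 / 457.78783 ≈ -1.803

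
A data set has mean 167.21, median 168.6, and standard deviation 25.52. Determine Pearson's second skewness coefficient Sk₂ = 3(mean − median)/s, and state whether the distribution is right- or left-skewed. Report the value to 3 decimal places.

Sk₂ = 3(167.21 − 168.6) / 25.52 = 3 × -1.3900 / 25.52
    = -4.1700 / 25.52 ≈ -0.163
Sk₂ < 0 ⇒ mean < median ⇒ left-skewed (negative skew).

-0.163, left-skewed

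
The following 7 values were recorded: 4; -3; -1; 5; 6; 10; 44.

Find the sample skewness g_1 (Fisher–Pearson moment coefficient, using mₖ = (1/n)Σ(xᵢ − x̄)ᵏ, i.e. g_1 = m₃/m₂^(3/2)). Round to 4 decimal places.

x̄ = (4 - 3 - 1 + 5 + 6 + 10 + 44) / 7 = 9.2857
deviations (xᵢ − x̄): -5.2857, -12.2857, -10.2857, -4.2857, -3.2857, 0.7143, 34.7143
Σ(xᵢ − x̄)² = 1519.4286 ⇒ m₂ = 1519.4286/7 = 217.06122
Σ(xᵢ − x̄)³ = 38629.4694 ⇒ m₃ = 38629.4694/7 = 5518.49563
m₂^(3/2) = 217.06122^(1.5) = 3197.96255
g_1 = m₃ / m₂^(3/2) = 5518.49563 / 3197.96255 ≈ 1.7256

1.7256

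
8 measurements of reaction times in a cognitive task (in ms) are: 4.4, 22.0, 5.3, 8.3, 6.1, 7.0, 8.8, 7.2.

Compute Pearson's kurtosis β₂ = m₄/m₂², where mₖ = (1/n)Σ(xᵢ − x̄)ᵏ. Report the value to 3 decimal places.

5.402

x̄ = 8.6375
Σ(xᵢ − x̄)² = 218.9788 ⇒ m₂ = 27.37234
Σ(xᵢ − x̄)⁴ = 32381.8311 ⇒ m₄ = 4047.72889
m₂² = 749.24520
β₂ = m₄/m₂² = 4047.72889 / 749.24520 ≈ 5.402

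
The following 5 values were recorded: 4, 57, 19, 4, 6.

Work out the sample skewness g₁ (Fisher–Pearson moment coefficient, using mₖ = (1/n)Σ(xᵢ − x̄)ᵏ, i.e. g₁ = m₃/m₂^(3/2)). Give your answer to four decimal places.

x̄ = (4 + 57 + 19 + 4 + 6) / 5 = 18.0000
deviations (xᵢ − x̄): -14.0000, 39.0000, 1.0000, -14.0000, -12.0000
Σ(xᵢ − x̄)² = 2058.0000 ⇒ m₂ = 2058.0000/5 = 411.60000
Σ(xᵢ − x̄)³ = 52104.0000 ⇒ m₃ = 52104.0000/5 = 10420.80000
m₂^(3/2) = 411.60000^(1.5) = 8350.51094
g₁ = m₃ / m₂^(3/2) = 10420.80000 / 8350.51094 ≈ 1.2479

1.2479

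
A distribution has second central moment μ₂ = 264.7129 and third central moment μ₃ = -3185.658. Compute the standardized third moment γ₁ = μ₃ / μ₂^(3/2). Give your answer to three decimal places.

σ = √μ₂ = √264.7129 = 16.27000
σ³ = μ₂^(3/2) = 4306.87888
γ₁ = μ₃/σ³ = -3185.658 / 4306.87888 ≈ -0.740

-0.740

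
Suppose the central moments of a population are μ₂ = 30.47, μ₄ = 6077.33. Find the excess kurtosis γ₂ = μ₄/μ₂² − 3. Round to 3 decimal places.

3.546

μ₂² = 30.47² = 928.42090
μ₄/μ₂² = 6077.33 / 928.42090 = 6.54588
γ₂ = 6.54588 − 3 ≈ 3.546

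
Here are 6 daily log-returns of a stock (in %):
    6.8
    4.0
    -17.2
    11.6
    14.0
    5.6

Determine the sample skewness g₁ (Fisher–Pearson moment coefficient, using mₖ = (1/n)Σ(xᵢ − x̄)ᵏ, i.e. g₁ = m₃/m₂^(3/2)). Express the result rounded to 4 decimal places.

x̄ = (6.8 + 4.0 - 17.2 + 11.6 + 14.0 + 5.6) / 6 = 4.1333
deviations (xᵢ − x̄): 2.6667, -0.1333, -21.3333, 7.4667, 9.8667, 1.4667
Σ(xᵢ − x̄)² = 617.4933 ⇒ m₂ = 617.4933/6 = 102.91556
Σ(xᵢ − x̄)³ = -8310.1156 ⇒ m₃ = -8310.1156/6 = -1385.01926
m₂^(3/2) = 102.91556^(1.5) = 1044.05057
g₁ = m₃ / m₂^(3/2) = -1385.01926 / 1044.05057 ≈ -1.3266

-1.3266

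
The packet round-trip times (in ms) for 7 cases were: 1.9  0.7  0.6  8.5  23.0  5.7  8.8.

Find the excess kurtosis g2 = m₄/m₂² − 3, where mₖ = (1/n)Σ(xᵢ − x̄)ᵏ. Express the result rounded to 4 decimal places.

0.5359

x̄ = 7.0286
Σ(xᵢ − x̄)² = 369.8343 ⇒ m₂ = 52.83347
Σ(xᵢ − x̄)⁴ = 69090.5462 ⇒ m₄ = 9870.07804
m₂² = 2791.37549
g2 = m₄/m₂² − 3 = 3.53592 − 3 ≈ 0.5359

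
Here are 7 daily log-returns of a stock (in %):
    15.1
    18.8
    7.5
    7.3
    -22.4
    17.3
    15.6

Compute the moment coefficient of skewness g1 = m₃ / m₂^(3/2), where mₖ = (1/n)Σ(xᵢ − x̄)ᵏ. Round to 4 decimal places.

x̄ = (15.1 + 18.8 + 7.5 + 7.3 - 22.4 + 17.3 + 15.6) / 7 = 8.4571
deviations (xᵢ − x̄): 6.6429, 10.3429, -0.9571, -1.1571, -30.8571, 8.8429, 7.1429
Σ(xᵢ − x̄)² = 1234.7371 ⇒ m₂ = 1234.7371/7 = 176.39102
Σ(xᵢ − x̄)³ = -26927.9985 ⇒ m₃ = -26927.9985/7 = -3846.85693
m₂^(3/2) = 176.39102^(1.5) = 2342.68938
g1 = m₃ / m₂^(3/2) = -3846.85693 / 2342.68938 ≈ -1.6421

-1.6421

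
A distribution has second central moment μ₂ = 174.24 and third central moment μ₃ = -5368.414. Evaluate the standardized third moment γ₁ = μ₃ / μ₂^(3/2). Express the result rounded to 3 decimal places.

σ = √μ₂ = √174.24 = 13.20000
σ³ = μ₂^(3/2) = 2299.96800
γ₁ = μ₃/σ³ = -5368.414 / 2299.96800 ≈ -2.334

-2.334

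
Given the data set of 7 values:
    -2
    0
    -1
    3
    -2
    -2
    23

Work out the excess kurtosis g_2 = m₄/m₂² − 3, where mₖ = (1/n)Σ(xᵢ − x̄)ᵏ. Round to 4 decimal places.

1.8008

x̄ = 2.7143
Σ(xᵢ − x̄)² = 499.4286 ⇒ m₂ = 71.34694
Σ(xᵢ − x̄)⁴ = 171067.0437 ⇒ m₄ = 24438.14910
m₂² = 5090.38567
g_2 = m₄/m₂² − 3 = 4.80084 − 3 ≈ 1.8008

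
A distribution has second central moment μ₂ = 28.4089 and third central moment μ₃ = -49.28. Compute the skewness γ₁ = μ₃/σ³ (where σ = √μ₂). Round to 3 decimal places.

-0.325

σ = √μ₂ = √28.4089 = 5.33000
σ³ = μ₂^(3/2) = 151.41944
γ₁ = μ₃/σ³ = -49.28 / 151.41944 ≈ -0.325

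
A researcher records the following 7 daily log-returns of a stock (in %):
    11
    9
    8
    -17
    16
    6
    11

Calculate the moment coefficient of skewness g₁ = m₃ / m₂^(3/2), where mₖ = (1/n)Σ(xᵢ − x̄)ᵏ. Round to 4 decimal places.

x̄ = (11 + 9 + 8 - 17 + 16 + 6 + 11) / 7 = 6.2857
deviations (xᵢ − x̄): 4.7143, 2.7143, 1.7143, -23.2857, 9.7143, -0.2857, 4.7143
Σ(xᵢ − x̄)² = 691.4286 ⇒ m₂ = 691.4286/7 = 98.77551
Σ(xᵢ − x̄)³ = -11474.8163 ⇒ m₃ = -11474.8163/7 = -1639.25948
m₂^(3/2) = 98.77551^(1.5) = 981.68899
g₁ = m₃ / m₂^(3/2) = -1639.25948 / 981.68899 ≈ -1.6698

-1.6698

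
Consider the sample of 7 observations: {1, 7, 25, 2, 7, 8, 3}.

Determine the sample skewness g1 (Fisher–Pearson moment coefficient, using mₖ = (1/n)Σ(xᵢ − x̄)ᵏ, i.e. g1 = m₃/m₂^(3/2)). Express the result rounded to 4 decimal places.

1.5698

x̄ = (1 + 7 + 25 + 2 + 7 + 8 + 3) / 7 = 7.5714
deviations (xᵢ − x̄): -6.5714, -0.5714, 17.4286, -5.5714, -0.5714, 0.4286, -4.5714
Σ(xᵢ − x̄)² = 399.7143 ⇒ m₂ = 399.7143/7 = 57.10204
Σ(xᵢ − x̄)³ = 4741.4694 ⇒ m₃ = 4741.4694/7 = 677.35277
m₂^(3/2) = 57.10204^(1.5) = 431.49667
g1 = m₃ / m₂^(3/2) = 677.35277 / 431.49667 ≈ 1.5698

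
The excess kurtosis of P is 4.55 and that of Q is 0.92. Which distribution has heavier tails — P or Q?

Higher excess kurtosis ⇒ heavier tails relative to the normal distribution.
4.55 vs 0.92: the larger is 4.55, so P has heavier tails.

P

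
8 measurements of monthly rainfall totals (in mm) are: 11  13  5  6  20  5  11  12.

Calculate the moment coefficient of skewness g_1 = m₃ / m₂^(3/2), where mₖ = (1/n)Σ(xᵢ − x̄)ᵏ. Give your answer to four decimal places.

0.6099

x̄ = (11 + 13 + 5 + 6 + 20 + 5 + 11 + 12) / 8 = 10.3750
deviations (xᵢ − x̄): 0.6250, 2.6250, -5.3750, -4.3750, 9.6250, -5.3750, 0.6250, 1.6250
Σ(xᵢ − x̄)² = 179.8750 ⇒ m₂ = 179.8750/8 = 22.48438
Σ(xᵢ − x̄)³ = 520.2188 ⇒ m₃ = 520.2188/8 = 65.02734
m₂^(3/2) = 22.48438^(1.5) = 106.61572
g_1 = m₃ / m₂^(3/2) = 65.02734 / 106.61572 ≈ 0.6099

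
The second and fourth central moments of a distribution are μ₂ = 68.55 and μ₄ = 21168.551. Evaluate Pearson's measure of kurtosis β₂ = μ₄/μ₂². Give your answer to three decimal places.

μ₂² = 68.55² = 4699.10250
μ₄/μ₂² = 21168.551 / 4699.10250 = 4.50481
β₂ ≈ 4.505

4.505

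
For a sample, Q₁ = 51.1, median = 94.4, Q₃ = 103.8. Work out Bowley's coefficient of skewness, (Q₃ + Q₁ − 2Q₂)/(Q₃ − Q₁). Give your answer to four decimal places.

numerator: Q₃ + Q₁ − 2Q₂ = 103.8 + 51.1 − 2×94.4 = -33.9000
denominator: Q₃ − Q₁ = 103.8 − 51.1 = 52.7000
Bowley skewness = -33.9000 / 52.7000 ≈ -0.6433

-0.6433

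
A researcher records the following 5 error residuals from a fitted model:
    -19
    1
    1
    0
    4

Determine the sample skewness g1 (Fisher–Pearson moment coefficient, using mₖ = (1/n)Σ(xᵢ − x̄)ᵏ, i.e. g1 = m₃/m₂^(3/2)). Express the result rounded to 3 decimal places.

-1.399

x̄ = (-19 + 1 + 1 + 0 + 4) / 5 = -2.6000
deviations (xᵢ − x̄): -16.4000, 3.6000, 3.6000, 2.6000, 6.6000
Σ(xᵢ − x̄)² = 345.2000 ⇒ m₂ = 345.2000/5 = 69.04000
Σ(xᵢ − x̄)³ = -4012.5600 ⇒ m₃ = -4012.5600/5 = -802.51200
m₂^(3/2) = 69.04000^(1.5) = 573.65552
g1 = m₃ / m₂^(3/2) = -802.51200 / 573.65552 ≈ -1.399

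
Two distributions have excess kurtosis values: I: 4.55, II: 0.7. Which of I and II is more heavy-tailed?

Higher excess kurtosis ⇒ heavier tails relative to the normal distribution.
4.55 vs 0.7: the larger is 4.55, so I has heavier tails.

I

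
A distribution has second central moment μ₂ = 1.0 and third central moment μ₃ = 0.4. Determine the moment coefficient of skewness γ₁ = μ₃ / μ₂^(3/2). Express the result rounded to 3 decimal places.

0.400

σ = √μ₂ = √1.0 = 1.00000
σ³ = μ₂^(3/2) = 1.00000
γ₁ = μ₃/σ³ = 0.4 / 1.00000 ≈ 0.400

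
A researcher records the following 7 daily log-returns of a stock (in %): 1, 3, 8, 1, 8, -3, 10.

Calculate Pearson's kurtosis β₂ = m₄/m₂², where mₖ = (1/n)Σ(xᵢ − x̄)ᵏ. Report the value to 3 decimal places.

x̄ = 4.0000
Σ(xᵢ − x̄)² = 136.0000 ⇒ m₂ = 19.42857
Σ(xᵢ − x̄)⁴ = 4372.0000 ⇒ m₄ = 624.57143
m₂² = 377.46939
β₂ = m₄/m₂² = 624.57143 / 377.46939 ≈ 1.655

1.655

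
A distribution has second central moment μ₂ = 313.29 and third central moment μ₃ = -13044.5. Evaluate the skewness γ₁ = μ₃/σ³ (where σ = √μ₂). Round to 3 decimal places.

σ = √μ₂ = √313.29 = 17.70000
σ³ = μ₂^(3/2) = 5545.23300
γ₁ = μ₃/σ³ = -13044.5 / 5545.23300 ≈ -2.352

-2.352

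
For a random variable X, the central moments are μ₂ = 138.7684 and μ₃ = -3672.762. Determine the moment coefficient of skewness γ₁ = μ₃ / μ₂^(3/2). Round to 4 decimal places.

σ = √μ₂ = √138.7684 = 11.78000
σ³ = μ₂^(3/2) = 1634.69175
γ₁ = μ₃/σ³ = -3672.762 / 1634.69175 ≈ -2.2468

-2.2468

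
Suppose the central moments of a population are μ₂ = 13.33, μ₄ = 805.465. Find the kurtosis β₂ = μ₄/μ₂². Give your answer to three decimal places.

4.533

μ₂² = 13.33² = 177.68890
μ₄/μ₂² = 805.465 / 177.68890 = 4.53301
β₂ ≈ 4.533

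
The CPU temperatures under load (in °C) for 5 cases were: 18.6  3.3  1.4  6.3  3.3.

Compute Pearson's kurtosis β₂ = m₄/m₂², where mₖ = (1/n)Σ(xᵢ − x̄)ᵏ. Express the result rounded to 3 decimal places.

x̄ = 6.5800
Σ(xᵢ − x̄)² = 192.9080 ⇒ m₂ = 38.58160
Σ(xᵢ − x̄)⁴ = 21826.0562 ⇒ m₄ = 4365.21123
m₂² = 1488.53986
β₂ = m₄/m₂² = 4365.21123 / 1488.53986 ≈ 2.933

2.933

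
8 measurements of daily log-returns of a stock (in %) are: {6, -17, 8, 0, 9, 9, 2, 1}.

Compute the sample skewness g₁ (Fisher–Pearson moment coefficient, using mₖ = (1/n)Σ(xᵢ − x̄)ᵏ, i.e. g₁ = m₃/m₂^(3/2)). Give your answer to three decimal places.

-1.520

x̄ = (6 - 17 + 8 + 0 + 9 + 9 + 2 + 1) / 8 = 2.2500
deviations (xᵢ − x̄): 3.7500, -19.2500, 5.7500, -2.2500, 6.7500, 6.7500, -0.2500, -1.2500
Σ(xᵢ − x̄)² = 515.5000 ⇒ m₂ = 515.5000/8 = 64.43750
Σ(xᵢ − x̄)³ = -6288.7500 ⇒ m₃ = -6288.7500/8 = -786.09375
m₂^(3/2) = 64.43750^(1.5) = 517.25896
g₁ = m₃ / m₂^(3/2) = -786.09375 / 517.25896 ≈ -1.520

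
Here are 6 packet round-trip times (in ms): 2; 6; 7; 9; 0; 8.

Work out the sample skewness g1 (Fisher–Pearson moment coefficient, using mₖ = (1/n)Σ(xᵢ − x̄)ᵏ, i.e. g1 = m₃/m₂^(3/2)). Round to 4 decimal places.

-0.5616

x̄ = (2 + 6 + 7 + 9 + 0 + 8) / 6 = 5.3333
deviations (xᵢ − x̄): -3.3333, 0.6667, 1.6667, 3.6667, -5.3333, 2.6667
Σ(xᵢ − x̄)² = 63.3333 ⇒ m₂ = 63.3333/6 = 10.55556
Σ(xᵢ − x̄)³ = -115.5556 ⇒ m₃ = -115.5556/6 = -19.25926
m₂^(3/2) = 10.55556^(1.5) = 34.29428
g1 = m₃ / m₂^(3/2) = -19.25926 / 34.29428 ≈ -0.5616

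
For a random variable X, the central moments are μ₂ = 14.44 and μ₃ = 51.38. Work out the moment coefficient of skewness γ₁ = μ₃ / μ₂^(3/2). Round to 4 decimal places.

σ = √μ₂ = √14.44 = 3.80000
σ³ = μ₂^(3/2) = 54.87200
γ₁ = μ₃/σ³ = 51.38 / 54.87200 ≈ 0.9364

0.9364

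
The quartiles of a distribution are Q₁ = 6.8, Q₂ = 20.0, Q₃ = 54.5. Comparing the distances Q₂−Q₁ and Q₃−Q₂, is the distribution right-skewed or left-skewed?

Q₂ − Q₁ = 13.2;  Q₃ − Q₂ = 34.5
Q₃ − Q₂ > Q₂ − Q₁ ⇒ the upper half is more spread out ⇒ right-skewed.

right-skewed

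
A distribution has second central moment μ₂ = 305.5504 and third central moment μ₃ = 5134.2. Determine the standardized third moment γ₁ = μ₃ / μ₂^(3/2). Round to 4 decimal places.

σ = √μ₂ = √305.5504 = 17.48000
σ³ = μ₂^(3/2) = 5341.02099
γ₁ = μ₃/σ³ = 5134.2 / 5341.02099 ≈ 0.9613

0.9613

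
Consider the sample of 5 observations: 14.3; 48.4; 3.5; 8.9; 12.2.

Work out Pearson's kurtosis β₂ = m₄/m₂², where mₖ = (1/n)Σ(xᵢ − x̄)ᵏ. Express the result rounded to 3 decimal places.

x̄ = 17.4600
Σ(xᵢ − x̄)² = 1263.0920 ⇒ m₂ = 252.61840
Σ(xᵢ − x̄)⁴ = 960604.9576 ⇒ m₄ = 192120.99152
m₂² = 63816.05602
β₂ = m₄/m₂² = 192120.99152 / 63816.05602 ≈ 3.011

3.011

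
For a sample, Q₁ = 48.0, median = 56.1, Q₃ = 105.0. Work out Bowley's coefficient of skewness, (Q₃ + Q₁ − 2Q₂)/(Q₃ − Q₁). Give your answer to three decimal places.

0.716

numerator: Q₃ + Q₁ − 2Q₂ = 105.0 + 48.0 − 2×56.1 = 40.8000
denominator: Q₃ − Q₁ = 105.0 − 48.0 = 57.0000
Bowley skewness = 40.8000 / 57.0000 ≈ 0.716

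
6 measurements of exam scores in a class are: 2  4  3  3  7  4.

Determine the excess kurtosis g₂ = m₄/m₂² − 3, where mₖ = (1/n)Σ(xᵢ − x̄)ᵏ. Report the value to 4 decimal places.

0.0765

x̄ = 3.8333
Σ(xᵢ − x̄)² = 14.8333 ⇒ m₂ = 2.47222
Σ(xᵢ − x̄)⁴ = 112.8194 ⇒ m₄ = 18.80324
m₂² = 6.11188
g₂ = m₄/m₂² − 3 = 3.07651 − 3 ≈ 0.0765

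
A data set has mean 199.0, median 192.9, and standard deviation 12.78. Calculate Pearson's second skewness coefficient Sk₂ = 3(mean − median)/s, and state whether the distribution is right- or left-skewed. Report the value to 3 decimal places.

1.432, right-skewed

Sk₂ = 3(199.0 − 192.9) / 12.78 = 3 × 6.1000 / 12.78
    = 18.3000 / 12.78 ≈ 1.432
Sk₂ > 0 ⇒ mean > median ⇒ right-skewed (positive skew).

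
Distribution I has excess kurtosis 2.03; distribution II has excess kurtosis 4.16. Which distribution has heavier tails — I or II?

II

Higher excess kurtosis ⇒ heavier tails relative to the normal distribution.
2.03 vs 4.16: the larger is 4.16, so II has heavier tails.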